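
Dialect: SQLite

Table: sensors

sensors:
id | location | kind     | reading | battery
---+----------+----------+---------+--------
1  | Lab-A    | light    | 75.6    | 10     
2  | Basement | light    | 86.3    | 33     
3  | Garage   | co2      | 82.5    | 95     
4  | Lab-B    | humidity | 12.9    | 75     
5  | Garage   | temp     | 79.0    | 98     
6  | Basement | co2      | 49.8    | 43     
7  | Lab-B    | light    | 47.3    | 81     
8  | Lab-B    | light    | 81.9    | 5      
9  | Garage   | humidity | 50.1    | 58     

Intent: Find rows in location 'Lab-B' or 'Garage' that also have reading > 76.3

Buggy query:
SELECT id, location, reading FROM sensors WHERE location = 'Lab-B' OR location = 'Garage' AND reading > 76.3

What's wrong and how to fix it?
Bug: Without parentheses, AND is evaluated before OR, so the reading filter only applies to the 'Garage' branch

Fix: Group the OR with parentheses (or use IN), then AND the threshold

Corrected query:
SELECT id, location, reading FROM sensors WHERE (location = 'Lab-B' OR location = 'Garage') AND reading > 76.3

Result:
id | location | reading
---+----------+--------
3  | Garage   | 82.5   
5  | Garage   | 79     
8  | Lab-B    | 81.9   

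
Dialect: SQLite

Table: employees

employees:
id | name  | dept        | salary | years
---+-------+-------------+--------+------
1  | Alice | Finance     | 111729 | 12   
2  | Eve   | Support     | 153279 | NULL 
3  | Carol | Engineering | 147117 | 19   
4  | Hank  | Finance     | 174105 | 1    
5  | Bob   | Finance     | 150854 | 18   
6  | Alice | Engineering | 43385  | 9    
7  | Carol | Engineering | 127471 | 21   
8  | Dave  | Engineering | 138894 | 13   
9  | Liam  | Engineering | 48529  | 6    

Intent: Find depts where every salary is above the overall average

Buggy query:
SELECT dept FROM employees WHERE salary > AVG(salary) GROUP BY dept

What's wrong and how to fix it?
Bug: AVG() is an aggregate; it can't sit directly in WHERE

Fix: Use a subquery for AVG and a HAVING MIN(...) filter so the condition holds for every row in the group

Corrected query:
SELECT dept FROM employees GROUP BY dept HAVING MIN(salary) > (SELECT AVG(salary) FROM employees)

Result:
dept   
-------
Support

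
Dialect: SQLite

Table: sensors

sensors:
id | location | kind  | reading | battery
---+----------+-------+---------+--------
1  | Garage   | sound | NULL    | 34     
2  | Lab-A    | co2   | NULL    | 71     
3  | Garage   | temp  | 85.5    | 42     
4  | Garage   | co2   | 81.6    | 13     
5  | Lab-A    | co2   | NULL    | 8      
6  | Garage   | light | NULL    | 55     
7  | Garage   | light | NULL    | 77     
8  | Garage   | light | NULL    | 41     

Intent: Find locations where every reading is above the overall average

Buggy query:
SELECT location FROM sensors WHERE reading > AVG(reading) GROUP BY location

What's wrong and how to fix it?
Bug: WHERE evaluates per row before aggregation, so AVG() is unavailable

Fix: Compute the overall average in a scalar subquery and compare each group's MIN against it in HAVING

Corrected query:
SELECT location FROM sensors GROUP BY location HAVING MIN(reading) > (SELECT AVG(reading) FROM sensors)

Result:
(no rows)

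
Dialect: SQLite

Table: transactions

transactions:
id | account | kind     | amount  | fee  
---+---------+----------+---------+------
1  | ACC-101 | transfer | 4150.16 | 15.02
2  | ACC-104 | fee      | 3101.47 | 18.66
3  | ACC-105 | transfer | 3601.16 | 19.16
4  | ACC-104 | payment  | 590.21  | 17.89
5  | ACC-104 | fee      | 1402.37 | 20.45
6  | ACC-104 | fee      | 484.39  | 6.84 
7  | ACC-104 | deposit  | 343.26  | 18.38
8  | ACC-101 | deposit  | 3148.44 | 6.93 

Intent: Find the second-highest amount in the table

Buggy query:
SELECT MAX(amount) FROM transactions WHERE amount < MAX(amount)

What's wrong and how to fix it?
Bug: The inner MAX is an aggregate inside WHERE, which is not allowed

Fix: Compute the overall MAX in a subquery, then take MAX of rows below it

Corrected query:
SELECT MAX(amount) FROM transactions WHERE amount < (SELECT MAX(amount) FROM transactions)

Result:
MAX(amount)
-----------
3601.16    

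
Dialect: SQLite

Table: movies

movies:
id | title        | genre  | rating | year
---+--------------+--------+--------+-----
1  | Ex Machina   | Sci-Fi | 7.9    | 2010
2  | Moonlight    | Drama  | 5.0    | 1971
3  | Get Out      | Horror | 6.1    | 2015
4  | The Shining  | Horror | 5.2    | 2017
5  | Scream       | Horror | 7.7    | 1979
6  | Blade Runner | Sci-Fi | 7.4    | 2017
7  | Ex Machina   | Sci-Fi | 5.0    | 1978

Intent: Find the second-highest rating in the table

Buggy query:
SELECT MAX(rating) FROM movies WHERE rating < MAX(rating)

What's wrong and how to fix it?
Bug: The inner MAX is an aggregate inside WHERE, which is not allowed

Fix: Compute the overall MAX in a subquery, then take MAX of rows below it

Corrected query:
SELECT MAX(rating) FROM movies WHERE rating < (SELECT MAX(rating) FROM movies)

Result:
MAX(rating)
-----------
7.7        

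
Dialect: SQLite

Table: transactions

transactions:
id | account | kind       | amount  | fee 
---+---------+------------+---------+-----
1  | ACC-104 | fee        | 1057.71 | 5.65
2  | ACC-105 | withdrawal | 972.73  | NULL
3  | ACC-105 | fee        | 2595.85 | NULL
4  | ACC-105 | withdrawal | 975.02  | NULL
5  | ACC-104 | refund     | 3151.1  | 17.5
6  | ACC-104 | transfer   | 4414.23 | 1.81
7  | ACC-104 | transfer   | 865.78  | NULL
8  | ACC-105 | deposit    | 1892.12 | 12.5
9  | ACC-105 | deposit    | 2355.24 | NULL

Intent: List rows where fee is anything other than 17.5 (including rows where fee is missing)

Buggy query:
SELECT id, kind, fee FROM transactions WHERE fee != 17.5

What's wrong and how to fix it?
Bug: Inequality against NULL is unknown, not true; rows with NULL are dropped

Fix: Handle NULL separately with IS NULL alongside the inequality

Corrected query:
SELECT id, kind, fee FROM transactions WHERE fee != 17.5 OR fee IS NULL

Result:
id | kind       | fee 
---+------------+-----
1  | fee        | 5.65
2  | withdrawal | NULL
3  | fee        | NULL
4  | withdrawal | NULL
6  | transfer   | 1.81
7  | transfer   | NULL
8  | deposit    | 12.5
9  | deposit    | NULL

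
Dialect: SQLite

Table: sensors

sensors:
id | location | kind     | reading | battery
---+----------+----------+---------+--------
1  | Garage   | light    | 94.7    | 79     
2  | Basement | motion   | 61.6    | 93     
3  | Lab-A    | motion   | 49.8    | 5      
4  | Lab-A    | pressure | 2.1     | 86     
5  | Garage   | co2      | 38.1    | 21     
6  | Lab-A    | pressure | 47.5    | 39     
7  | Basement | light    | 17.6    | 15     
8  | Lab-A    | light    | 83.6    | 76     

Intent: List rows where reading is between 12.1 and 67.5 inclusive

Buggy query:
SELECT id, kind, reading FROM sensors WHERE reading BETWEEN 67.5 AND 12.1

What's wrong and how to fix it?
Bug: The bounds are reversed; BETWEEN a AND b requires a <= b to match anything

Fix: Write BETWEEN 12.1 AND 67.5

Corrected query:
SELECT id, kind, reading FROM sensors WHERE reading BETWEEN 12.1 AND 67.5

Result:
id | kind     | reading
---+----------+--------
2  | motion   | 61.6   
3  | motion   | 49.8   
5  | co2      | 38.1   
6  | pressure | 47.5   
7  | light    | 17.6   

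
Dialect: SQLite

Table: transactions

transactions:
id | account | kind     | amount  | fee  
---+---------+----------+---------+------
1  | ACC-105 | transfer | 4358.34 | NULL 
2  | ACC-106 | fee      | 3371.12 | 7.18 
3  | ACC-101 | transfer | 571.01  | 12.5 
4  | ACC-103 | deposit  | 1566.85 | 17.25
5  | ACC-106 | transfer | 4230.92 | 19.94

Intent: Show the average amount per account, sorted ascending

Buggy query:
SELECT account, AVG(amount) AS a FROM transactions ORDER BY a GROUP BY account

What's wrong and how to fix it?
Bug: GROUP BY must precede ORDER BY

Fix: Reorder: SELECT … FROM … GROUP BY … ORDER BY …

Corrected query:
SELECT account, AVG(amount) AS a FROM transactions GROUP BY account ORDER BY a

Result:
account | a      
--------+--------
ACC-101 | 571.01 
ACC-103 | 1566.85
ACC-106 | 3801.02
ACC-105 | 4358.34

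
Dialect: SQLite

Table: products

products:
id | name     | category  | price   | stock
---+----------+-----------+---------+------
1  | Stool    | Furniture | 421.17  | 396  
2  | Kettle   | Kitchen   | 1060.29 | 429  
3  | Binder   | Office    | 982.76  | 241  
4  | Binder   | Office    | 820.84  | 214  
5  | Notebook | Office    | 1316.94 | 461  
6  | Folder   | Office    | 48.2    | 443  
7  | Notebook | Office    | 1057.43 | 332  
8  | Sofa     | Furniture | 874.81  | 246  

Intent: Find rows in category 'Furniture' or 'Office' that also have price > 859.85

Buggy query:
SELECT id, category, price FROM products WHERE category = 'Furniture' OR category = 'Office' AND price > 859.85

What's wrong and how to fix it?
Bug: Without parentheses, AND is evaluated before OR, so the price filter only applies to the 'Office' branch

Fix: Group the OR with parentheses (or use IN), then AND the threshold

Corrected query:
SELECT id, category, price FROM products WHERE (category = 'Furniture' OR category = 'Office') AND price > 859.85

Result:
id | category  | price  
---+-----------+--------
3  | Office    | 982.76 
5  | Office    | 1316.94
7  | Office    | 1057.43
8  | Furniture | 874.81 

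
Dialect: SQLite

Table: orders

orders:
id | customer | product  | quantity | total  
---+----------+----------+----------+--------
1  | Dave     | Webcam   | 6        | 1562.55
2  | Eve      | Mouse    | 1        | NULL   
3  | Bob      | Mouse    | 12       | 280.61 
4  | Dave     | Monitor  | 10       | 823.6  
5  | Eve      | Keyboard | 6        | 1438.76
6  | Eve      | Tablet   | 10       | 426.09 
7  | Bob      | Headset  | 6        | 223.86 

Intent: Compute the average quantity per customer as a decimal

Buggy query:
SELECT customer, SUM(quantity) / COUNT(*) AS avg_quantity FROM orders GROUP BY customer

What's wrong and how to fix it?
Bug: SUM(quantity) and COUNT(*) are both integers; the division truncates the fractional part

Fix: Multiply by 1.0 (or CAST to REAL) to force floating-point division

Corrected query:
SELECT customer, SUM(quantity) * 1.0 / COUNT(*) AS avg_quantity FROM orders GROUP BY customer

Result:
customer | avg_quantity
---------+-------------
Bob      | 9           
Dave     | 8           
Eve      | 5.666667    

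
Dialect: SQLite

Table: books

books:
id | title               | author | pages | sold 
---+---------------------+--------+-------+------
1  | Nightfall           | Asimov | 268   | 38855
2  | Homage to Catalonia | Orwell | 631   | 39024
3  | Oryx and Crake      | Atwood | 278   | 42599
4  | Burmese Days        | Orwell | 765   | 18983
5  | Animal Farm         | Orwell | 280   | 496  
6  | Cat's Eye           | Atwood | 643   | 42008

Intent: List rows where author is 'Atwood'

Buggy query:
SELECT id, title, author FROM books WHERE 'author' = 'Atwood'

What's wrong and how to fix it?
Bug: Single quotes denote string literals in SQL; the column name is being compared as a constant string

Fix: Reference the column as author without single quotes

Corrected query:
SELECT id, title, author FROM books WHERE author = 'Atwood'

Result:
id | title          | author
---+----------------+-------
3  | Oryx and Crake | Atwood
6  | Cat's Eye      | Atwood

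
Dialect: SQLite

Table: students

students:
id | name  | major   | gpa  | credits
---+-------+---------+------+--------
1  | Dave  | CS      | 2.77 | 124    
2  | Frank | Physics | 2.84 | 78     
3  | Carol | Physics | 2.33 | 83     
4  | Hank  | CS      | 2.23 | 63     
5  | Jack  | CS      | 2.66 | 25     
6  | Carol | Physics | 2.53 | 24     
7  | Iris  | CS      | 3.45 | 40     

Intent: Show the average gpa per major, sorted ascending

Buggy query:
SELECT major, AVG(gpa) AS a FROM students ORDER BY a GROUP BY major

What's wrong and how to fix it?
Bug: ORDER BY appears before GROUP BY; SQL clause order requires GROUP BY first

Fix: Reorder: SELECT … FROM … GROUP BY … ORDER BY …

Corrected query:
SELECT major, AVG(gpa) AS a FROM students GROUP BY major ORDER BY a

Result:
major   | a       
--------+---------
Physics | 2.566667
CS      | 2.7775  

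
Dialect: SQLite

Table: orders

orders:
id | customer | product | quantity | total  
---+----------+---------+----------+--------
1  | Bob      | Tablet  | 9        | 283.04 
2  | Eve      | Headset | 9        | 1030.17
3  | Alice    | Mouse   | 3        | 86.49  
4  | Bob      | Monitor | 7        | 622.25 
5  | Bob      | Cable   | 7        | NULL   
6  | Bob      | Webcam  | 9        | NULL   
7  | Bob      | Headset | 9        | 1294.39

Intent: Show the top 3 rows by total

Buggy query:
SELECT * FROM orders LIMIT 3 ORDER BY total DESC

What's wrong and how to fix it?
Bug: ORDER BY cannot follow LIMIT; LIMIT is the final clause

Fix: Sort with ORDER BY, then apply LIMIT

Corrected query:
SELECT * FROM orders ORDER BY total DESC LIMIT 3

Result:
id | customer | product | quantity | total  
---+----------+---------+----------+--------
7  | Bob      | Headset | 9        | 1294.39
2  | Eve      | Headset | 9        | 1030.17
4  | Bob      | Monitor | 7        | 622.25 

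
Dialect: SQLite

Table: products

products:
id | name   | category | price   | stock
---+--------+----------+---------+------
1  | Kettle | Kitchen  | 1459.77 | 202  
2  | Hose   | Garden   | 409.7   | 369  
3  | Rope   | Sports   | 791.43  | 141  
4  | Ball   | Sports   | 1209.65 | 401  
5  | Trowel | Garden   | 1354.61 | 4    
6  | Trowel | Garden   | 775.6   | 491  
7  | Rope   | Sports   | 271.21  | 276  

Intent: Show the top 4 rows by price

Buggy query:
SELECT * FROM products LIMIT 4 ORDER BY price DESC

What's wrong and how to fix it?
Bug: LIMIT must come after ORDER BY

Fix: Sort with ORDER BY, then apply LIMIT

Corrected query:
SELECT * FROM products ORDER BY price DESC LIMIT 4

Result:
id | name   | category | price   | stock
---+--------+----------+---------+------
1  | Kettle | Kitchen  | 1459.77 | 202  
5  | Trowel | Garden   | 1354.61 | 4    
4  | Ball   | Sports   | 1209.65 | 401  
3  | Rope   | Sports   | 791.43  | 141  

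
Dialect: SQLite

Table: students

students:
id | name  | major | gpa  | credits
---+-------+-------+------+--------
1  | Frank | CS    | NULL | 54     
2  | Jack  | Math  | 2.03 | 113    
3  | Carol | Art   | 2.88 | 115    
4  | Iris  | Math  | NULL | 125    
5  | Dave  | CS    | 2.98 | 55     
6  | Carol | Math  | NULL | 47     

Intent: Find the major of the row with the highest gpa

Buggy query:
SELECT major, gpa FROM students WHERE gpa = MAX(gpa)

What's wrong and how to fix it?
Bug: WHERE is evaluated per row; an aggregate over the whole table isn't defined there

Fix: Use a subquery: WHERE gpa = (SELECT MAX(gpa) FROM students)

Corrected query:
SELECT major, gpa FROM students WHERE gpa = (SELECT MAX(gpa) FROM students)

Result:
major | gpa 
------+-----
CS    | 2.98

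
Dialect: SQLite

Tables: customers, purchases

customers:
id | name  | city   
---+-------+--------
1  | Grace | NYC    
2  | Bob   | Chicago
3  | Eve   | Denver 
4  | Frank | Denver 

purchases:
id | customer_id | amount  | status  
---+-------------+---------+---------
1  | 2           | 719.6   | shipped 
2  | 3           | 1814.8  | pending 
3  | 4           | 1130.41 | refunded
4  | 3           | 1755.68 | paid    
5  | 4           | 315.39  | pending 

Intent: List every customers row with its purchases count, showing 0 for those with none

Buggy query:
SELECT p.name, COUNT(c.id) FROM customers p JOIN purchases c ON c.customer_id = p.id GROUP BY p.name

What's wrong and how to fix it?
Bug: An inner join excludes parents with zero children

Fix: Switch to LEFT JOIN to retain unmatched parent rows

Corrected query:
SELECT p.name, COUNT(c.id) FROM customers p LEFT JOIN purchases c ON c.customer_id = p.id GROUP BY p.name

Result:
name  | COUNT(c.id)
------+------------
Bob   | 1          
Eve   | 2          
Frank | 2          
Grace | 0          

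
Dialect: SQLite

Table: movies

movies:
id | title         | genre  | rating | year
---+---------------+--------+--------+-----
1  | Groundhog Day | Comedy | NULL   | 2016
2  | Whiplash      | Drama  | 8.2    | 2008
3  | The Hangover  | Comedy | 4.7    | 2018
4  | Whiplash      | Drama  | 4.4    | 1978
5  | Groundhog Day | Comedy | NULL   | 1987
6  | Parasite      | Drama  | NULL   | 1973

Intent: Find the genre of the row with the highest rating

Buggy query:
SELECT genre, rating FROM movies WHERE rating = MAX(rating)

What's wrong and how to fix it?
Bug: MAX(rating) is an aggregate and cannot be used directly in WHERE

Fix: Use a subquery: WHERE rating = (SELECT MAX(rating) FROM movies)

Corrected query:
SELECT genre, rating FROM movies WHERE rating = (SELECT MAX(rating) FROM movies)

Result:
genre | rating
------+-------
Drama | 8.2   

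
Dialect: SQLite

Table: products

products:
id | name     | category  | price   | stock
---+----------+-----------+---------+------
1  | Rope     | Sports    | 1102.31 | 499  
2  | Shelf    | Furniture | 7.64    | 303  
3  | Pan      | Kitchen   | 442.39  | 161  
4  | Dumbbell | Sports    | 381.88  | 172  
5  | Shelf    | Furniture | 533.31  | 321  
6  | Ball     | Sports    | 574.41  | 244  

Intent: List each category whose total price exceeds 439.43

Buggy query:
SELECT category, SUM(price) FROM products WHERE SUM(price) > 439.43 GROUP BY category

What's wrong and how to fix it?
Bug: Aggregate functions cannot appear in a WHERE clause

Fix: Move the aggregate condition to a HAVING clause

Corrected query:
SELECT category, SUM(price) FROM products GROUP BY category HAVING SUM(price) > 439.43

Result:
category  | SUM(price)
----------+-----------
Furniture | 540.95    
Kitchen   | 442.39    
Sports    | 2058.6    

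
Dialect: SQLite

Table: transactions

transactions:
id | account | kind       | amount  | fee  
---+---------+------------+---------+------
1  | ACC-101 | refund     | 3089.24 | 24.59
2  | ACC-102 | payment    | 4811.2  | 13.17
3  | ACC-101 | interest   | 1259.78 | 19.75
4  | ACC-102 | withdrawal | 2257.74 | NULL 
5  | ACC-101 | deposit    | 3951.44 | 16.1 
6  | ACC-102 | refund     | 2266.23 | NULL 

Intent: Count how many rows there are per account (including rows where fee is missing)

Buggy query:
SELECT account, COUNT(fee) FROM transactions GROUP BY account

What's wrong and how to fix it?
Bug: COUNT(column) counts non-NULL values only; rows with NULL fee aren't counted

Fix: Replace COUNT(fee) with COUNT(*)

Corrected query:
SELECT account, COUNT(*) FROM transactions GROUP BY account

Result:
account | COUNT(*)
--------+---------
ACC-101 | 3       
ACC-102 | 3       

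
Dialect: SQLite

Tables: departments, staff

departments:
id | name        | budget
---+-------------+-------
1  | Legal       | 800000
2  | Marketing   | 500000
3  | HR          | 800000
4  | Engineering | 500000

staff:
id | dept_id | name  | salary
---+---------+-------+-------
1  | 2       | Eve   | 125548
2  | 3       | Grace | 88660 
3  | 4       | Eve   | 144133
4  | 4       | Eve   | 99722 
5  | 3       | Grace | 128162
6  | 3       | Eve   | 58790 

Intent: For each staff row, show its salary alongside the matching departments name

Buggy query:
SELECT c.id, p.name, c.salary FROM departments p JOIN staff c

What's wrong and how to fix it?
Bug: JOIN with no ON clause produces a cartesian product; every staff row pairs with every departments row

Fix: Add ON c.dept_id = p.id to the JOIN

Corrected query:
SELECT c.id, p.name, c.salary FROM departments p JOIN staff c ON c.dept_id = p.id

Result:
id | name        | salary
---+-------------+-------
1  | Marketing   | 125548
2  | HR          | 88660 
3  | Engineering | 144133
4  | Engineering | 99722 
5  | HR          | 128162
6  | HR          | 58790 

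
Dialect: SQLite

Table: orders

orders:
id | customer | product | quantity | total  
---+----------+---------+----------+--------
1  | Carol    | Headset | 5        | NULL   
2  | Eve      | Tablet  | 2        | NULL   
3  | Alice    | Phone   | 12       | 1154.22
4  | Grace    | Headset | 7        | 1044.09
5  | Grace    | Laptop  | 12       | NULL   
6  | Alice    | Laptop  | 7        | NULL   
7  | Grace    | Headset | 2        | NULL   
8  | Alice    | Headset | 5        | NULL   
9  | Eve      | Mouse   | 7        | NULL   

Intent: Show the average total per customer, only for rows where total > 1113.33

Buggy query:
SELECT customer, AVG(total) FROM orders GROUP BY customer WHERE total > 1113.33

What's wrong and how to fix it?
Bug: Row-level WHERE must come before GROUP BY in the clause order

Fix: Place WHERE between FROM and GROUP BY

Corrected query:
SELECT customer, AVG(total) FROM orders WHERE total > 1113.33 GROUP BY customer

Result:
customer | AVG(total)
---------+-----------
Alice    | 1154.22   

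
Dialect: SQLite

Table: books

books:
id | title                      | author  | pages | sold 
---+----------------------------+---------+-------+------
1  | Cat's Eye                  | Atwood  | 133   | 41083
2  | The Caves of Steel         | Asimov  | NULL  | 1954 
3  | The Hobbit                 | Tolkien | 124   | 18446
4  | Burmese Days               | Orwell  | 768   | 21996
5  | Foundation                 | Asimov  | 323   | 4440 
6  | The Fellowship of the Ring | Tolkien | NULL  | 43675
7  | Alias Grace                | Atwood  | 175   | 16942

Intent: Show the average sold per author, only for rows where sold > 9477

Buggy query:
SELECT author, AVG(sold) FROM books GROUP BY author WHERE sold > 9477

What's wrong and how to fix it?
Bug: WHERE cannot follow GROUP BY

Fix: Place WHERE between FROM and GROUP BY

Corrected query:
SELECT author, AVG(sold) FROM books WHERE sold > 9477 GROUP BY author

Result:
author  | AVG(sold)
--------+----------
Atwood  | 29012.5  
Orwell  | 21996    
Tolkien | 31060.5  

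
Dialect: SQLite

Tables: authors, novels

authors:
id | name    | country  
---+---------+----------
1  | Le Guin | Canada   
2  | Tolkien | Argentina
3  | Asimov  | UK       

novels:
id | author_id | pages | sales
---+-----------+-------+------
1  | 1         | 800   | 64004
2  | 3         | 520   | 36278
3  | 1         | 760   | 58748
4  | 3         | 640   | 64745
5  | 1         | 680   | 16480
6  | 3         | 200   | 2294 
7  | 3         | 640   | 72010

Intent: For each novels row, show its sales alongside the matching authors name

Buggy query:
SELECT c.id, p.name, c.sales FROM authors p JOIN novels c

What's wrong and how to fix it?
Bug: Missing join condition: each novels row is matched to all authors rows instead of just its own

Fix: Specify the join condition linking the foreign key to the parent id

Corrected query:
SELECT c.id, p.name, c.sales FROM authors p JOIN novels c ON c.author_id = p.id

Result:
id | name    | sales
---+---------+------
1  | Le Guin | 64004
2  | Asimov  | 36278
3  | Le Guin | 58748
4  | Asimov  | 64745
5  | Le Guin | 16480
6  | Asimov  | 2294 
7  | Asimov  | 72010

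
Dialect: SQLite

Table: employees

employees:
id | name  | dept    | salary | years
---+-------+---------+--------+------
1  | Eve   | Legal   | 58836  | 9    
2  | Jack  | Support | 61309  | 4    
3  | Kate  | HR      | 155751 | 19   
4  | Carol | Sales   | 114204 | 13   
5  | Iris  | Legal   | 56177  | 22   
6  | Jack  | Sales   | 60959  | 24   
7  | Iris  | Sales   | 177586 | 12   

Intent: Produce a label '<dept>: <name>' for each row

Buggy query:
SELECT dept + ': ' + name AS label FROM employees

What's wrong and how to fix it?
Bug: '+' is numeric addition; on text columns SQLite converts them to 0 instead of concatenating

Fix: Replace + with || to concatenate text

Corrected query:
SELECT dept || ': ' || name AS label FROM employees

Result:
label        
-------------
Legal: Eve   
Support: Jack
HR: Kate     
Sales: Carol 
Legal: Iris  
Sales: Jack  
Sales: Iris  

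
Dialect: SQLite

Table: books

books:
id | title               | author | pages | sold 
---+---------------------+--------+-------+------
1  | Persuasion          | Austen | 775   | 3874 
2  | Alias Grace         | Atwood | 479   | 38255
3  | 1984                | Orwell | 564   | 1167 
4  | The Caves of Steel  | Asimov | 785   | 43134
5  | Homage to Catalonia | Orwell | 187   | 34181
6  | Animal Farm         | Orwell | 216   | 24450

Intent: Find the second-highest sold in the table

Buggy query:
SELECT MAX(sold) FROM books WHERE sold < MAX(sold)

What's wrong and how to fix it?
Bug: MAX(sold) on the right of the comparison is an aggregate-in-WHERE error

Fix: Compute the overall MAX in a subquery, then take MAX of rows below it

Corrected query:
SELECT MAX(sold) FROM books WHERE sold < (SELECT MAX(sold) FROM books)

Result:
MAX(sold)
---------
38255    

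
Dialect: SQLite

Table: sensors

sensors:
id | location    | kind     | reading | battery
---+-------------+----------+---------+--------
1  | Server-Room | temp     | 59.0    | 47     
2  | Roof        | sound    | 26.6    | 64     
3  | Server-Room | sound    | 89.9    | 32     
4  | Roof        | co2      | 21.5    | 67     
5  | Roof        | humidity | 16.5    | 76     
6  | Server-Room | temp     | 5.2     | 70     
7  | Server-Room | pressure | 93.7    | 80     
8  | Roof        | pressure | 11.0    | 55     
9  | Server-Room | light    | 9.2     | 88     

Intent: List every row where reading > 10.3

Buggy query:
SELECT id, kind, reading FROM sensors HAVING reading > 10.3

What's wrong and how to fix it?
Bug: This is a non-aggregate query (no GROUP BY, no aggregates), so in SQLite the HAVING clause is invalid here; a row-level condition belongs in WHERE

Fix: Use WHERE for row-level filtering

Corrected query:
SELECT id, kind, reading FROM sensors WHERE reading > 10.3

Result:
id | kind     | reading
---+----------+--------
1  | temp     | 59     
2  | sound    | 26.6   
3  | sound    | 89.9   
4  | co2      | 21.5   
5  | humidity | 16.5   
7  | pressure | 93.7   
8  | pressure | 11     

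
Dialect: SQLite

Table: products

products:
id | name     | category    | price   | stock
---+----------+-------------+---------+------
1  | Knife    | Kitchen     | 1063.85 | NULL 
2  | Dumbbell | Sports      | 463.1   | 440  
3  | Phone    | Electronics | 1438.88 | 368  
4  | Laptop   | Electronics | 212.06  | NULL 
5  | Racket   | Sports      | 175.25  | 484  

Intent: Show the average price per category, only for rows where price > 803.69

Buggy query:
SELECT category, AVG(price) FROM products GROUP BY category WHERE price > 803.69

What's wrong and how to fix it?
Bug: Row-level WHERE must come before GROUP BY in the clause order

Fix: Move the WHERE clause before GROUP BY

Corrected query:
SELECT category, AVG(price) FROM products WHERE price > 803.69 GROUP BY category

Result:
category    | AVG(price)
------------+-----------
Electronics | 1438.88   
Kitchen     | 1063.85   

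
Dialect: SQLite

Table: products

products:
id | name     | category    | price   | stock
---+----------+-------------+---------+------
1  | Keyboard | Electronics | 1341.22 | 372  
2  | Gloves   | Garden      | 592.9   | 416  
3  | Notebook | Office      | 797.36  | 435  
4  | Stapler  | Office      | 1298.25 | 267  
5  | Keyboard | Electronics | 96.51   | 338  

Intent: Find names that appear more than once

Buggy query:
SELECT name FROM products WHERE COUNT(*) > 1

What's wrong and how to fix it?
Bug: WHERE can't reference COUNT(*); aggregates are computed after WHERE

Fix: Group first, then use HAVING for the count condition

Corrected query:
SELECT name FROM products GROUP BY name HAVING COUNT(*) > 1

Result:
name    
--------
Keyboard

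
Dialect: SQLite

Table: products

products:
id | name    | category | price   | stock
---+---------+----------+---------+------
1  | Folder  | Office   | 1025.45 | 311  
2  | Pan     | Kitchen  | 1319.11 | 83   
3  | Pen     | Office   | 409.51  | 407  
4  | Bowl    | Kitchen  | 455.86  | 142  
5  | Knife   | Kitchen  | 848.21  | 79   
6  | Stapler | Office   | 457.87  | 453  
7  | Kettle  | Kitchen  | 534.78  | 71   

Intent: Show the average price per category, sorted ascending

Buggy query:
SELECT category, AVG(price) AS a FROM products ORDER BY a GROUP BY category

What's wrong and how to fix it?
Bug: ORDER BY appears before GROUP BY; SQL clause order requires GROUP BY first

Fix: Reorder: SELECT … FROM … GROUP BY … ORDER BY …

Corrected query:
SELECT category, AVG(price) AS a FROM products GROUP BY category ORDER BY a

Result:
category | a         
---------+-----------
Office   | 630.943333
Kitchen  | 789.49    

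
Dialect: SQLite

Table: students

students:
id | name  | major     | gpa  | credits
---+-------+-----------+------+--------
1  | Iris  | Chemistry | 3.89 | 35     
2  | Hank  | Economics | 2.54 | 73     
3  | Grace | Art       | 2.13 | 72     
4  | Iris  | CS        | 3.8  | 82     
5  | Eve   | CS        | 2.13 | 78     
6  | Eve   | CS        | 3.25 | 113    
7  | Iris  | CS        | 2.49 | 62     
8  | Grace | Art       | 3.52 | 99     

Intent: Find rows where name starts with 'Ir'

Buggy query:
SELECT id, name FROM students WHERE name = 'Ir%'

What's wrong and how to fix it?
Bug: '=' compares the literal string including the % character; pattern matching needs LIKE

Fix: Replace '=' with LIKE so 'Ir%' is treated as a pattern

Corrected query:
SELECT id, name FROM students WHERE name LIKE 'Ir%'

Result:
id | name
---+-----
1  | Iris
4  | Iris
7  | Iris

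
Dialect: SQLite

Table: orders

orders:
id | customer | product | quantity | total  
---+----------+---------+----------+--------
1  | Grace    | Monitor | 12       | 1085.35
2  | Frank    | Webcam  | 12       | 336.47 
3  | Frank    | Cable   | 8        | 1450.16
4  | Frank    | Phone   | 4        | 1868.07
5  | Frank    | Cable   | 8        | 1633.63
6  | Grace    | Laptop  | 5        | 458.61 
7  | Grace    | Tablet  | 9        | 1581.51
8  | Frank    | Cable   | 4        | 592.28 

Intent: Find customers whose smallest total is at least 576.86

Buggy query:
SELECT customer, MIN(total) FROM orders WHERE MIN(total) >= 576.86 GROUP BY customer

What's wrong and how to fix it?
Bug: MIN() in WHERE is a misuse of aggregate

Fix: Replace WHERE with HAVING after the GROUP BY

Corrected query:
SELECT customer, MIN(total) FROM orders GROUP BY customer HAVING MIN(total) >= 576.86

Result:
(no rows)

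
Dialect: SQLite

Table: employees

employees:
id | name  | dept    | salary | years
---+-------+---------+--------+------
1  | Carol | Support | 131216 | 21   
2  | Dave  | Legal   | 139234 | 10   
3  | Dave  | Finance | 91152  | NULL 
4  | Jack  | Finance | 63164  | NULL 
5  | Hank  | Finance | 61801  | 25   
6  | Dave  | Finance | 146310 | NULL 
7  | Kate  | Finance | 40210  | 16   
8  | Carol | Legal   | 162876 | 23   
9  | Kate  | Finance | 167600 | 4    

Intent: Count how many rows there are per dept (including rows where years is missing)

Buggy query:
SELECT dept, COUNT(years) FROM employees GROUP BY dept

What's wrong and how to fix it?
Bug: COUNT(years) skips NULLs, so groups with missing years are undercounted

Fix: Replace COUNT(years) with COUNT(*)

Corrected query:
SELECT dept, COUNT(*) FROM employees GROUP BY dept

Result:
dept    | COUNT(*)
--------+---------
Finance | 6       
Legal   | 2       
Support | 1       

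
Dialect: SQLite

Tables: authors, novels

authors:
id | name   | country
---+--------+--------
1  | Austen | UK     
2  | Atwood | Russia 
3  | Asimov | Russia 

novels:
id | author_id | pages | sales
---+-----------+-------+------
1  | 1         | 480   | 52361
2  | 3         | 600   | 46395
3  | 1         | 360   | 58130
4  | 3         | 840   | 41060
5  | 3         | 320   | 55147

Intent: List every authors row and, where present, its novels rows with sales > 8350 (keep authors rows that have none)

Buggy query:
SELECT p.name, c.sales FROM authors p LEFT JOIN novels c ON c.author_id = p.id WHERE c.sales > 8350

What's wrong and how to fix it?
Bug: A WHERE condition on the right-hand table after LEFT JOIN drops unmatched parents

Fix: Move the right-table condition into the ON clause so unmatched parents are kept

Corrected query:
SELECT p.name, c.sales FROM authors p LEFT JOIN novels c ON c.author_id = p.id AND c.sales > 8350

Result:
name   | sales
-------+------
Austen | 52361
Austen | 58130
Atwood | NULL 
Asimov | 41060
Asimov | 46395
Asimov | 55147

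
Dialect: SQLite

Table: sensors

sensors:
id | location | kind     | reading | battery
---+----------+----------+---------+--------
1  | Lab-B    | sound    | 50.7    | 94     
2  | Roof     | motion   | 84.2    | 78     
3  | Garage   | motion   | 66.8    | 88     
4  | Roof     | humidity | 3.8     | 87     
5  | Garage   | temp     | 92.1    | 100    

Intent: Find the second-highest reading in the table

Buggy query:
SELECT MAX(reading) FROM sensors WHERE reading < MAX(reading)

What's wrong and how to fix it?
Bug: The inner MAX is an aggregate inside WHERE, which is not allowed

Fix: Compute the overall MAX in a subquery, then take MAX of rows below it

Corrected query:
SELECT MAX(reading) FROM sensors WHERE reading < (SELECT MAX(reading) FROM sensors)

Result:
MAX(reading)
------------
84.2        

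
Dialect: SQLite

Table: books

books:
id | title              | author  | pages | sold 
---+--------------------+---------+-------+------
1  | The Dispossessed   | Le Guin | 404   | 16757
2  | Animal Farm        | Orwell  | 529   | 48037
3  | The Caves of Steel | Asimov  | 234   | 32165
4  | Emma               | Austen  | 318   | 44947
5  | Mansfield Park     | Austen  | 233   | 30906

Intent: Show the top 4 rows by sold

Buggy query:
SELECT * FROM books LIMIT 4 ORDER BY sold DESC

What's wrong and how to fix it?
Bug: LIMIT must come after ORDER BY

Fix: Swap the clauses: ORDER BY first, then LIMIT

Corrected query:
SELECT * FROM books ORDER BY sold DESC LIMIT 4

Result:
id | title              | author | pages | sold 
---+--------------------+--------+-------+------
2  | Animal Farm        | Orwell | 529   | 48037
4  | Emma               | Austen | 318   | 44947
3  | The Caves of Steel | Asimov | 234   | 32165
5  | Mansfield Park     | Austen | 233   | 30906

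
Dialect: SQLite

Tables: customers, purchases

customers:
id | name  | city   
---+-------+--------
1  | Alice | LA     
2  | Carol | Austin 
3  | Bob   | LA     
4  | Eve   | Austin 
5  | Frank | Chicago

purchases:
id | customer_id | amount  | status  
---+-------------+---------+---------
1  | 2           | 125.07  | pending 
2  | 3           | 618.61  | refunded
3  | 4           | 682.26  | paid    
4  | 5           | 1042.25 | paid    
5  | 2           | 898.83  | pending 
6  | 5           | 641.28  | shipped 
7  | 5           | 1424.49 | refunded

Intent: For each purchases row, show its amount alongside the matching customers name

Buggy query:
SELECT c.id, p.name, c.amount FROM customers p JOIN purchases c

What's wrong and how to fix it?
Bug: Missing join condition: each purchases row is matched to all customers rows instead of just its own

Fix: Specify the join condition linking the foreign key to the parent id

Corrected query:
SELECT c.id, p.name, c.amount FROM customers p JOIN purchases c ON c.customer_id = p.id

Result:
id | name  | amount 
---+-------+--------
1  | Carol | 125.07 
2  | Bob   | 618.61 
3  | Eve   | 682.26 
4  | Frank | 1042.25
5  | Carol | 898.83 
6  | Frank | 641.28 
7  | Frank | 1424.49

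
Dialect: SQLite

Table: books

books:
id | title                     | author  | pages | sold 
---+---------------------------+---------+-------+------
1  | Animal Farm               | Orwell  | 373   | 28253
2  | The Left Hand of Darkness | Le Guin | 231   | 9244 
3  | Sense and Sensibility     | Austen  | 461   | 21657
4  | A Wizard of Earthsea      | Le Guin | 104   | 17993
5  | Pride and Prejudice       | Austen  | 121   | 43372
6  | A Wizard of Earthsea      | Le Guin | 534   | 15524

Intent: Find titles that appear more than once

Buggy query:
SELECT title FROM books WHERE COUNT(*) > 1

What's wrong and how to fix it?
Bug: COUNT(*) is an aggregate and cannot be used in WHERE

Fix: Group first, then use HAVING for the count condition

Corrected query:
SELECT title FROM books GROUP BY title HAVING COUNT(*) > 1

Result:
title               
--------------------
A Wizard of Earthsea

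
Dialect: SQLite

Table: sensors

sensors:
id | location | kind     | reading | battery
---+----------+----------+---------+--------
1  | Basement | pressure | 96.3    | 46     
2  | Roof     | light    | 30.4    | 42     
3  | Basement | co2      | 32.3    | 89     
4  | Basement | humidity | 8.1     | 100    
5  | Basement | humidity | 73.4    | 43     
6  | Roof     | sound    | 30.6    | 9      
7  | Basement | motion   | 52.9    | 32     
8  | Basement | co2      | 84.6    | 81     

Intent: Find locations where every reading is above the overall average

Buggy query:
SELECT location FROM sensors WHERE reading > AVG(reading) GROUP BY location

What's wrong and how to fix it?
Bug: WHERE evaluates per row before aggregation, so AVG() is unavailable

Fix: Use a subquery for AVG and a HAVING MIN(...) filter so the condition holds for every row in the group

Corrected query:
SELECT location FROM sensors GROUP BY location HAVING MIN(reading) > (SELECT AVG(reading) FROM sensors)

Result:
(no rows)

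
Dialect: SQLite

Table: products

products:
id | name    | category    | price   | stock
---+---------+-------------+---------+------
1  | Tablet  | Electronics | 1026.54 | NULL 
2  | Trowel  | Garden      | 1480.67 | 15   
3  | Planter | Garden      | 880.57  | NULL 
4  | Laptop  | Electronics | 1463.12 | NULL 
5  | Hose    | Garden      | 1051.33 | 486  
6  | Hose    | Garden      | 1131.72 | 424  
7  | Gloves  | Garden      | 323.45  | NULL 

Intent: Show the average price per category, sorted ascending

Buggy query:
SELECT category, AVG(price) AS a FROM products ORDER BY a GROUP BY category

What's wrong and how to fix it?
Bug: ORDER BY appears before GROUP BY; SQL clause order requires GROUP BY first

Fix: Move ORDER BY to the end, after GROUP BY

Corrected query:
SELECT category, AVG(price) AS a FROM products GROUP BY category ORDER BY a

Result:
category    | a      
------------+--------
Garden      | 973.548
Electronics | 1244.83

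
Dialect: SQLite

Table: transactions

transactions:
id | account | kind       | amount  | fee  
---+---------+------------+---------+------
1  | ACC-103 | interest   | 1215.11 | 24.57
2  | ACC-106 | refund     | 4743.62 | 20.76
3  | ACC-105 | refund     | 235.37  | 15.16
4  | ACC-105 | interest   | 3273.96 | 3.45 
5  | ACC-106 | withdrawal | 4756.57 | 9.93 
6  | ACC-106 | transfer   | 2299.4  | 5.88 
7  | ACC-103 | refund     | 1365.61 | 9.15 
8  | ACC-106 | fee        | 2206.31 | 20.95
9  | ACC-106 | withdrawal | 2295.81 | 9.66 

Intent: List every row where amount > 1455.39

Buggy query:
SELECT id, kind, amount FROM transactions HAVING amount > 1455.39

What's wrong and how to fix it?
Bug: HAVING filters the output of aggregation, but this query has no GROUP BY and no aggregate functions, so SQLite rejects it (HAVING clause on a non-aggregate query); the condition here is per row

Fix: Replace HAVING with WHERE since the condition applies to individual rows

Corrected query:
SELECT id, kind, amount FROM transactions WHERE amount > 1455.39

Result:
id | kind       | amount 
---+------------+--------
2  | refund     | 4743.62
4  | interest   | 3273.96
5  | withdrawal | 4756.57
6  | transfer   | 2299.4 
8  | fee        | 2206.31
9  | withdrawal | 2295.81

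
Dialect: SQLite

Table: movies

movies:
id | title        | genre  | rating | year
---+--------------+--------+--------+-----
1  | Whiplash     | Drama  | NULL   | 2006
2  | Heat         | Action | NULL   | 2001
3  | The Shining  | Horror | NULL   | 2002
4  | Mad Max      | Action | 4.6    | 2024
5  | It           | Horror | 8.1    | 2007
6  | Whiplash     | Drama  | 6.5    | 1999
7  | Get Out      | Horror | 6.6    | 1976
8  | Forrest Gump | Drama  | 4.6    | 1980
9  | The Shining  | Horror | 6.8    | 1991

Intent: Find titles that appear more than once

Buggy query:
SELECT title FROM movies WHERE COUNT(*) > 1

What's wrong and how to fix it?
Bug: COUNT(*) is an aggregate and cannot be used in WHERE

Fix: GROUP BY title, then filter groups with HAVING COUNT(*) > 1

Corrected query:
SELECT title FROM movies GROUP BY title HAVING COUNT(*) > 1

Result:
title      
-----------
The Shining
Whiplash   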